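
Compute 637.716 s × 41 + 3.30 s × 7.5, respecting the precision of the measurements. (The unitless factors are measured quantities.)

2.6 × 10^4 s

637.716 × 41 = 26146.356 → 2.6 × 10^4 s (2 s.f., last digit at the 10^3 place).
3.30 × 7.5 = 24.75 → 25 s (2 s.f., last digit at the 10^0 place).
Sum: 26171.106 s; keep the coarser place, 10^3.
Result: 2.6 × 10^4 s.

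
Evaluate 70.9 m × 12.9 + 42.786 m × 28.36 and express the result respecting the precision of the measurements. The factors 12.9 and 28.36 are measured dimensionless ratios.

70.9 × 12.9 = 914.61 → 915 m (3 s.f., last digit at the 10^0 place).
42.786 × 28.36 = 1213.41096 → 1213 m (4 s.f., last digit at the 10^0 place).
Sum: 2128.02096 m; keep the coarser place, 10^0.
Result: 2128 m.

2128 m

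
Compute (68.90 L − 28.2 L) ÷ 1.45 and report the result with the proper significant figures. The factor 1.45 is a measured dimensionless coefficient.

68.90 L − 28.2 L = 40.70 L; the difference is limited to 1 decimal place (3 s.f.).
Carrying full precision, 40.70 ÷ 1.45 = 28.0689655172… L; 1.45 has 3 s.f., so the result keeps min(3, 3) = 3 s.f.
Rounded to 3 significant figures: 28.1 L.

28.1 L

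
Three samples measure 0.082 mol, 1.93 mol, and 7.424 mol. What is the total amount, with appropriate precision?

9.44 mol

0.082 mol + 1.93 mol + 7.424 mol = 9.436 mol.
Addition/subtraction keeps the fewest decimal places: 0.082 → 3 decimal places, 1.93 → 2 decimal places, 7.424 → 3 decimal places; limit is 2.
Rounded to 2 decimal places: 9.44 mol.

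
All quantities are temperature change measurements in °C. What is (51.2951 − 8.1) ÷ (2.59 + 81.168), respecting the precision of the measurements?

0.516

51.2951 − 8.1 = 43.1951, limited to 1 d.p. → 3 s.f.; 2.59 + 81.168 = 83.758, limited to 2 d.p. → 4 s.f.
Carrying full precision, 43.1951 ÷ 83.758 = 0.51571312591…; keep min(3, 4) = 3 s.f.
Rounded to 3 significant figures: 0.516.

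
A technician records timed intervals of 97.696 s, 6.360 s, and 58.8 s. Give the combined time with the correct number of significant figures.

162.9 s

97.696 s + 6.360 s + 58.8 s = 162.856 s.
Addition/subtraction keeps the fewest decimal places: 97.696 → 3 decimal places, 6.360 → 3 decimal places, 58.8 → 1 decimal place; limit is 1.
Rounded to 1 decimal place: 162.9 s.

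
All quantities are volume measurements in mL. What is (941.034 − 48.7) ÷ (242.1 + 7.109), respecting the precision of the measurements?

3.581

941.034 − 48.7 = 892.334, limited to 1 d.p. → 4 s.f.; 242.1 + 7.109 = 249.209, limited to 1 d.p. → 4 s.f.
Carrying full precision, 892.334 ÷ 249.209 = 3.58066522477…; keep min(4, 4) = 4 s.f.
Rounded to 4 significant figures: 3.581.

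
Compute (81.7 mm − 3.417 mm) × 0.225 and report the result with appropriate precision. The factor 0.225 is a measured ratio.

81.7 mm − 3.417 mm = 78.283 mm; the difference is limited to 1 decimal place (3 s.f.).
Carrying full precision, 78.283 × 0.225 = 17.613675 mm; 0.225 has 3 s.f., so the result keeps min(3, 3) = 3 s.f.
Rounded to 3 significant figures: 17.6 mm.

17.6 mm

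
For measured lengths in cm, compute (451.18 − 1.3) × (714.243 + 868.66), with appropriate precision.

7.121 × 10^5 cm²

451.18 − 1.3 = 449.88, limited to 1 d.p. → 4 s.f.; 714.243 + 868.66 = 1582.903, limited to 2 d.p. → 6 s.f.
Carrying full precision, 449.88 × 1582.903 = 712116.40164; keep min(4, 6) = 4 s.f.
Rounded to 4 significant figures: 7.121 × 10^5 cm².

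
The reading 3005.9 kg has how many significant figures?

5

3005.9: zeros between nonzero digits are significant.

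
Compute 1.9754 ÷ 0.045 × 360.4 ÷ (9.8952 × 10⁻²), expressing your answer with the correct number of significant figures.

1.9754 ÷ 0.045 × 360.4 ÷ (9.8952 × 10⁻²) = 159883.166698…
Multiplication/division keeps the fewest significant figures: 1.9754 → 5 s.f., 0.045 → 2 s.f., 360.4 → 4 s.f., 9.8952 × 10⁻² → 5 s.f.; limit is 2.
Rounded to 2 significant figures: 1.6 × 10⁵.

1.6 × 10⁵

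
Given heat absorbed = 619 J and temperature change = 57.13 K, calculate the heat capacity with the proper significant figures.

10.8 J/K

heat capacity = 619 J ÷ 57.13 K = 10.834937861… J/K.
619 has 3 significant figures; 57.13 has 4.
Division/multiplication keeps the fewest: 3 significant figures.
Rounded: 10.8 J/K.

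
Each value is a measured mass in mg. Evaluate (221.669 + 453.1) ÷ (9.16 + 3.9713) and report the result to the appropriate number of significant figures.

51.39

221.669 + 453.1 = 674.769, limited to 1 d.p. → 4 s.f.; 9.16 + 3.9713 = 13.1313, limited to 2 d.p. → 4 s.f.
Carrying full precision, 674.769 ÷ 13.1313 = 51.3863060017…; keep min(4, 4) = 4 s.f.
Rounded to 4 significant figures: 51.39.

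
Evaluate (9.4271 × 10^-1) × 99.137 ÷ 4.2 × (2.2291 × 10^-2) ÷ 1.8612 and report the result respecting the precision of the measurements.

0.27

(9.4271 × 10^-1) × 99.137 ÷ 4.2 × (2.2291 × 10^-2) ÷ 1.8612 = 0.266502387521…
Multiplication/division keeps the fewest significant figures: 9.4271 × 10^-1 → 5 s.f., 99.137 → 5 s.f., 4.2 → 2 s.f., 2.2291 × 10^-2 → 5 s.f., 1.8612 → 5 s.f.; limit is 2.
Rounded to 2 significant figures: 0.27.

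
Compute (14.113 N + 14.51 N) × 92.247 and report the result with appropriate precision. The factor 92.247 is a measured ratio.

14.113 N + 14.51 N = 28.623 N; the sum is limited to 2 decimal places (4 s.f.).
Carrying full precision, 28.623 × 92.247 = 2640.385881 N; 92.247 has 5 s.f., so the result keeps min(4, 5) = 4 s.f.
Rounded to 4 significant figures: 2640. N.

2640. N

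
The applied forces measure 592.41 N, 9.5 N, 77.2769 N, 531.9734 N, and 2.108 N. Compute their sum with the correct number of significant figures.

1213.3 N

592.41 N + 9.5 N + 77.2769 N + 531.9734 N + 2.108 N = 1213.2683 N.
Addition/subtraction keeps the fewest decimal places: 592.41 → 2 decimal places, 9.5 → 1 decimal place, 77.2769 → 4 decimal places, 531.9734 → 4 decimal places, 2.108 → 3 decimal places; limit is 1.
Rounded to 1 decimal place: 1213.3 N.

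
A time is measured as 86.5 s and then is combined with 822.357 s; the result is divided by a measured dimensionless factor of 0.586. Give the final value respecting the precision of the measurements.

1.55 × 10³ s

86.5 s + 822.357 s = 908.857 s; the sum is limited to 1 decimal place (4 s.f.).
Carrying full precision, 908.857 ÷ 0.586 = 1550.95051195… s; 0.586 has 3 s.f., so the result keeps min(4, 3) = 3 s.f.
Rounded to 3 significant figures: 1.55 × 10³ s.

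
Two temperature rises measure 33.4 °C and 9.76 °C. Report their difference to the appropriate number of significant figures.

23.6 °C

33.4 °C − 9.76 °C = 23.64 °C.
Addition/subtraction keeps the fewest decimal places: 33.4 → 1 decimal place, 9.76 → 2 decimal places; limit is 1.
Rounded to 1 decimal place: 23.6 °C.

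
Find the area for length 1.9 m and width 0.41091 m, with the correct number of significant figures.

area = 1.9 m × 0.41091 m = 0.780729 m².
1.9 has 2 significant figures; 0.41091 has 5.
Division/multiplication keeps the fewest: 2 significant figures.
Rounded: 0.78 m².

0.78 m²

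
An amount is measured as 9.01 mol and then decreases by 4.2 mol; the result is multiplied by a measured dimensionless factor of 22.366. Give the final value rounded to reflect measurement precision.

9.01 mol − 4.2 mol = 4.81 mol; the difference is limited to 1 decimal place (2 s.f.).
Carrying full precision, 4.81 × 22.366 = 107.58046 mol; 22.366 has 5 s.f., so the result keeps min(2, 5) = 2 s.f.
Rounded to 2 significant figures: 1.1 × 10² mol.

1.1 × 10² mol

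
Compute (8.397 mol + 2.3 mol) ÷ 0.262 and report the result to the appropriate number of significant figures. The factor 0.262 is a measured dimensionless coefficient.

40.8 mol

8.397 mol + 2.3 mol = 10.697 mol; the sum is limited to 1 decimal place (3 s.f.).
Carrying full precision, 10.697 ÷ 0.262 = 40.8282442748… mol; 0.262 has 3 s.f., so the result keeps min(3, 3) = 3 s.f.
Rounded to 3 significant figures: 40.8 mol.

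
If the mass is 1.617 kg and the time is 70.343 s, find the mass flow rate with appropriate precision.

mass flow rate = 1.617 kg ÷ 70.343 s = 0.0229873619266… kg/s.
1.617 has 4 significant figures; 70.343 has 5.
Division/multiplication keeps the fewest: 4 significant figures.
Rounded: 0.02299 kg/s.

0.02299 kg/s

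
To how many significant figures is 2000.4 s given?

5

2000.4: zeros between nonzero digits are significant.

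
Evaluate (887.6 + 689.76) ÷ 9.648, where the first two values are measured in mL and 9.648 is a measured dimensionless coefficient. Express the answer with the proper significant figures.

163.5 mL

887.6 mL + 689.76 mL = 1577.36 mL; the sum is limited to 1 decimal place (5 s.f.).
Carrying full precision, 1577.36 ÷ 9.648 = 163.490878939… mL; 9.648 has 4 s.f., so the result keeps min(5, 4) = 4 s.f.
Rounded to 4 significant figures: 163.5 mL.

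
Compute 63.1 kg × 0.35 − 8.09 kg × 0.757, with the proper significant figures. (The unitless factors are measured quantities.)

16 kg

63.1 × 0.35 = 22.085 → 22 kg (2 s.f., last digit at the 10^0 place).
8.09 × 0.757 = 6.12413 → 6.12 kg (3 s.f., last digit at the 10^-2 place).
Difference: 15.96087 kg; keep the coarser place, 10^0.
Result: 16 kg.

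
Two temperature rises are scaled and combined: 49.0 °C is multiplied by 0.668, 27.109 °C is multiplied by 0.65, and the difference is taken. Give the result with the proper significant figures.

15 °C

49.0 × 0.668 = 32.732 → 32.7 °C (3 s.f., last digit at the 10^-1 place).
27.109 × 0.65 = 17.62085 → 18 °C (2 s.f., last digit at the 10^0 place).
Difference: 15.11115 °C; keep the coarser place, 10^0.
Result: 15 °C.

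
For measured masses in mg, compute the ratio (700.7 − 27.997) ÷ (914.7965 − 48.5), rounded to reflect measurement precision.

7.765 × 10⁻¹

700.7 − 27.997 = 672.703, limited to 1 d.p. → 4 s.f.; 914.7965 − 48.5 = 866.2965, limited to 1 d.p. → 4 s.f.
Carrying full precision, 672.703 ÷ 866.2965 = 0.776527436045…; keep min(4, 4) = 4 s.f.
Rounded to 4 significant figures: 7.765 × 10⁻¹.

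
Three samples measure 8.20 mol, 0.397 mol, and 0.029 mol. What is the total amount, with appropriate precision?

8.20 mol + 0.397 mol + 0.029 mol = 8.626 mol.
Addition/subtraction keeps the fewest decimal places: 8.20 → 2 decimal places, 0.397 → 3 decimal places, 0.029 → 3 decimal places; limit is 2.
Rounded to 2 decimal places: 8.63 mol.

8.63 mol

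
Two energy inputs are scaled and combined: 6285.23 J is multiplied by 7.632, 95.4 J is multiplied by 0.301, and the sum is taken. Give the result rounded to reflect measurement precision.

4.800 × 10⁴ J

6285.23 × 7.632 = 47968.87536 → 4.797 × 10⁴ J (4 s.f., last digit at the 10^1 place).
95.4 × 0.301 = 28.7154 → 28.7 J (3 s.f., last digit at the 10^-1 place).
Sum: 47997.59076 J; keep the coarser place, 10^1.
Result: 4.800 × 10⁴ J.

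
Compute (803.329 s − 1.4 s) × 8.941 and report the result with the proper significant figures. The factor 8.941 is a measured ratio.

7170. s

803.329 s − 1.4 s = 801.929 s; the difference is limited to 1 decimal place (4 s.f.).
Carrying full precision, 801.929 × 8.941 = 7170.047189 s; 8.941 has 4 s.f., so the result keeps min(4, 4) = 4 s.f.
Rounded to 4 significant figures: 7170. s.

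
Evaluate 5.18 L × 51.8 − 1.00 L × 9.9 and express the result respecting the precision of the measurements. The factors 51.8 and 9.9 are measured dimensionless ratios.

258 L

5.18 × 51.8 = 268.324 → 2.68 × 10^2 L (3 s.f., last digit at the 10^0 place).
1.00 × 9.9 = 9.9 → 9.9 L (2 s.f., last digit at the 10^-1 place).
Difference: 258.424 L; keep the coarser place, 10^0.
Result: 258 L.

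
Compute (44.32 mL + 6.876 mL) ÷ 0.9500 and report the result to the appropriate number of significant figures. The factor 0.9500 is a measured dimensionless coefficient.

44.32 mL + 6.876 mL = 51.196 mL; the sum is limited to 2 decimal places (4 s.f.).
Carrying full precision, 51.196 ÷ 0.9500 = 53.8905263158… mL; 0.9500 has 4 s.f., so the result keeps min(4, 4) = 4 s.f.
Rounded to 4 significant figures: 53.89 mL.

53.89 mL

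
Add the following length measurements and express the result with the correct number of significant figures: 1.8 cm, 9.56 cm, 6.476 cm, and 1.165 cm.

1.8 cm + 9.56 cm + 6.476 cm + 1.165 cm = 19.001 cm.
Addition/subtraction keeps the fewest decimal places: 1.8 → 1 decimal place, 9.56 → 2 decimal places, 6.476 → 3 decimal places, 1.165 → 3 decimal places; limit is 1.
Rounded to 1 decimal place: 19.0 cm.

19.0 cm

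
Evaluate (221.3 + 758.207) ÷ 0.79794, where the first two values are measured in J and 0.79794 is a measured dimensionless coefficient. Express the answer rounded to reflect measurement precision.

1228 J

221.3 J + 758.207 J = 979.507 J; the sum is limited to 1 decimal place (4 s.f.).
Carrying full precision, 979.507 ÷ 0.79794 = 1227.54467754… J; 0.79794 has 5 s.f., so the result keeps min(4, 5) = 4 s.f.
Rounded to 4 significant figures: 1228 J.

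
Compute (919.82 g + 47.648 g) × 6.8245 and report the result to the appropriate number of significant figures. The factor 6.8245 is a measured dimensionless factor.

6602.5 g

919.82 g + 47.648 g = 967.468 g; the sum is limited to 2 decimal places (5 s.f.).
Carrying full precision, 967.468 × 6.8245 = 6602.485366 g; 6.8245 has 5 s.f., so the result keeps min(5, 5) = 5 s.f.
Rounded to 5 significant figures: 6602.5 g.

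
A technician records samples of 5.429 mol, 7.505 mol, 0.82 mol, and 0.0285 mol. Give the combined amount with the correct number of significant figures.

5.429 mol + 7.505 mol + 0.82 mol + 0.0285 mol = 13.7825 mol.
Addition/subtraction keeps the fewest decimal places: 5.429 → 3 decimal places, 7.505 → 3 decimal places, 0.82 → 2 decimal places, 0.0285 → 4 decimal places; limit is 2.
Rounded to 2 decimal places: 13.78 mol.

13.78 mol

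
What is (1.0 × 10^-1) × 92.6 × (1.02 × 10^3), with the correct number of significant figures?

(1.0 × 10^-1) × 92.6 × (1.02 × 10^3) = 9445.2
Multiplication/division keeps the fewest significant figures: 1.0 × 10^-1 → 2 s.f., 92.6 → 3 s.f., 1.02 × 10^3 → 3 s.f.; limit is 2.
Rounded to 2 significant figures: 9.4 × 10^3.

9.4 × 10^3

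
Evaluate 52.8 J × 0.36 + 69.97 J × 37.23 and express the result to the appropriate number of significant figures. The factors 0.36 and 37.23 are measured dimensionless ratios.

2.624 × 10^3 J

52.8 × 0.36 = 19.008 → 19 J (2 s.f., last digit at the 10^0 place).
69.97 × 37.23 = 2604.9831 → 2.605 × 10^3 J (4 s.f., last digit at the 10^0 place).
Sum: 2623.9911 J; keep the coarser place, 10^0.
Result: 2.624 × 10^3 J.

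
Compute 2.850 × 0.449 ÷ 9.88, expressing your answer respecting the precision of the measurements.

0.130

2.850 × 0.449 ÷ 9.88 = 0.129519230769…
Multiplication/division keeps the fewest significant figures: 2.850 → 4 s.f., 0.449 → 3 s.f., 9.88 → 3 s.f.; limit is 3.
Rounded to 3 significant figures: 0.130.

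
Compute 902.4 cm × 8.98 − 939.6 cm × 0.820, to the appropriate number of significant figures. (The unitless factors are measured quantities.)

7.33 × 10³ cm

902.4 × 8.98 = 8103.552 → 8.10 × 10³ cm (3 s.f., last digit at the 10^1 place).
939.6 × 0.820 = 770.472 → 770. cm (3 s.f., last digit at the 10^0 place).
Difference: 7333.08 cm; keep the coarser place, 10^1.
Result: 7.33 × 10³ cm.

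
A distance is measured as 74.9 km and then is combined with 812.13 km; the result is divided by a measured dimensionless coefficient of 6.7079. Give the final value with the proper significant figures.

132.2 km

74.9 km + 812.13 km = 887.03 km; the sum is limited to 1 decimal place (4 s.f.).
Carrying full precision, 887.03 ÷ 6.7079 = 132.236616527… km; 6.7079 has 5 s.f., so the result keeps min(4, 5) = 4 s.f.
Rounded to 4 significant figures: 132.2 km.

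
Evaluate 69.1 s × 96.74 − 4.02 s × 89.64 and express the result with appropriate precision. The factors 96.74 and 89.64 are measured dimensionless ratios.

6.32 × 10^3 s

69.1 × 96.74 = 6684.734 → 6.68 × 10^3 s (3 s.f., last digit at the 10^1 place).
4.02 × 89.64 = 360.3528 → 360. s (3 s.f., last digit at the 10^0 place).
Difference: 6324.3812 s; keep the coarser place, 10^1.
Result: 6.32 × 10^3 s.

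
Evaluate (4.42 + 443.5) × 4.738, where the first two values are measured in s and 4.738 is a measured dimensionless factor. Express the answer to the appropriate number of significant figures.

2122 s

4.42 s + 443.5 s = 447.92 s; the sum is limited to 1 decimal place (4 s.f.).
Carrying full precision, 447.92 × 4.738 = 2122.24496 s; 4.738 has 4 s.f., so the result keeps min(4, 4) = 4 s.f.
Rounded to 4 significant figures: 2122 s.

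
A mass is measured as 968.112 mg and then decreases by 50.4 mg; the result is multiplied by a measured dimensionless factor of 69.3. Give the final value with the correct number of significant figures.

6.36 × 10^4 mg

968.112 mg − 50.4 mg = 917.712 mg; the difference is limited to 1 decimal place (4 s.f.).
Carrying full precision, 917.712 × 69.3 = 63597.4416 mg; 69.3 has 3 s.f., so the result keeps min(4, 3) = 3 s.f.
Rounded to 3 significant figures: 6.36 × 10^4 mg.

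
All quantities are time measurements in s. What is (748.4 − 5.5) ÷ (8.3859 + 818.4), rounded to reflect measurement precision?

8.985 × 10⁻¹

748.4 − 5.5 = 742.9, limited to 1 d.p. → 4 s.f.; 8.3859 + 818.4 = 826.7859, limited to 1 d.p. → 4 s.f.
Carrying full precision, 742.9 ÷ 826.7859 = 0.898539754972…; keep min(4, 4) = 4 s.f.
Rounded to 4 significant figures: 8.985 × 10⁻¹.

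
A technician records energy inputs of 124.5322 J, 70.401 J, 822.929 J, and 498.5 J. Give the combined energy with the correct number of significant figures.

1516.4 J

124.5322 J + 70.401 J + 822.929 J + 498.5 J = 1516.3622 J.
Addition/subtraction keeps the fewest decimal places: 124.5322 → 4 decimal places, 70.401 → 3 decimal places, 822.929 → 3 decimal places, 498.5 → 1 decimal place; limit is 1.
Rounded to 1 decimal place: 1516.4 J.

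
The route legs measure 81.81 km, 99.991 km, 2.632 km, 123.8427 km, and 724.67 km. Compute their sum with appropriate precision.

81.81 km + 99.991 km + 2.632 km + 123.8427 km + 724.67 km = 1032.9457 km.
Addition/subtraction keeps the fewest decimal places: 81.81 → 2 decimal places, 99.991 → 3 decimal places, 2.632 → 3 decimal places, 123.8427 → 4 decimal places, 724.67 → 2 decimal places; limit is 2.
Rounded to 2 decimal places: 1032.95 km.

1032.95 km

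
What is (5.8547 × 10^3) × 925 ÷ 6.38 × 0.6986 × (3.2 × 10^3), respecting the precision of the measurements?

(5.8547 × 10^3) × 925 ÷ 6.38 × 0.6986 × (3.2 × 10^3) = 1.89759820113 × 10^9…
Multiplication/division keeps the fewest significant figures: 5.8547 × 10^3 → 5 s.f., 925 → 3 s.f., 6.38 → 3 s.f., 0.6986 → 4 s.f., 3.2 × 10^3 → 2 s.f.; limit is 2.
Rounded to 2 significant figures: 1.9 × 10^9.

1.9 × 10^9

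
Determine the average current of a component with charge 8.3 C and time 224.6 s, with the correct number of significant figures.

average current = 8.3 C ÷ 224.6 s = 0.0369545859305… A.
8.3 has 2 significant figures; 224.6 has 4.
Division/multiplication keeps the fewest: 2 significant figures.
Rounded: 0.037 A.

0.037 A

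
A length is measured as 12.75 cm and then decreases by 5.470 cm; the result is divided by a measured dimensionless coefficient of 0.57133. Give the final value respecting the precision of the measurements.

12.75 cm − 5.470 cm = 7.280 cm; the difference is limited to 2 decimal places (3 s.f.).
Carrying full precision, 7.280 ÷ 0.57133 = 12.7421980292… cm; 0.57133 has 5 s.f., so the result keeps min(3, 5) = 3 s.f.
Rounded to 3 significant figures: 12.7 cm.

12.7 cm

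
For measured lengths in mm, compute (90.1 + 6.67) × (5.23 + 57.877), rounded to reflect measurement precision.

90.1 + 6.67 = 96.77, limited to 1 d.p. → 3 s.f.; 5.23 + 57.877 = 63.107, limited to 2 d.p. → 4 s.f.
Carrying full precision, 96.77 × 63.107 = 6106.86439; keep min(3, 4) = 3 s.f.
Rounded to 3 significant figures: 6.11 × 10^3 mm².

6.11 × 10^3 mm²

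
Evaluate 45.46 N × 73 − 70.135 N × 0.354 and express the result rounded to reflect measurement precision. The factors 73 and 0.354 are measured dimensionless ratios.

3.3 × 10³ N

45.46 × 73 = 3318.58 → 3.3 × 10³ N (2 s.f., last digit at the 10^2 place).
70.135 × 0.354 = 24.82779 → 24.8 N (3 s.f., last digit at the 10^-1 place).
Difference: 3293.75221 N; keep the coarser place, 10^2.
Result: 3.3 × 10³ N.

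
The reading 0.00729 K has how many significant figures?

3

0.00729: leading zeros are not significant.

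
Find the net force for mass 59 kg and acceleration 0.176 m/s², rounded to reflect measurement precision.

1.0 × 10^1 N

net force = 59 kg × 0.176 m/s² = 10.384 N.
59 has 2 significant figures; 0.176 has 3.
Division/multiplication keeps the fewest: 2 significant figures.
Rounded: 1.0 × 10^1 N.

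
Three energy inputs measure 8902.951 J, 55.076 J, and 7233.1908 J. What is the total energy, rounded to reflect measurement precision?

8902.951 J + 55.076 J + 7233.1908 J = 16191.2178 J.
Addition/subtraction keeps the fewest decimal places: 8902.951 → 3 decimal places, 55.076 → 3 decimal places, 7233.1908 → 4 decimal places; limit is 3.
Rounded to 3 decimal places: 16191.218 J.

16191.218 J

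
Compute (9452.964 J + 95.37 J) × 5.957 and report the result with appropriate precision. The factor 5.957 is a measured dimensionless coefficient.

5.688 × 10⁴ J

9452.964 J + 95.37 J = 9548.334 J; the sum is limited to 2 decimal places (6 s.f.).
Carrying full precision, 9548.334 × 5.957 = 56879.425638 J; 5.957 has 4 s.f., so the result keeps min(6, 4) = 4 s.f.
Rounded to 4 significant figures: 5.688 × 10⁴ J.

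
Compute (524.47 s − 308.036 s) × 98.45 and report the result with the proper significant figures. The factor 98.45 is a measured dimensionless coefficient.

524.47 s − 308.036 s = 216.434 s; the difference is limited to 2 decimal places (5 s.f.).
Carrying full precision, 216.434 × 98.45 = 21307.9273 s; 98.45 has 4 s.f., so the result keeps min(5, 4) = 4 s.f.
Rounded to 4 significant figures: 2.131 × 10^4 s.

2.131 × 10^4 s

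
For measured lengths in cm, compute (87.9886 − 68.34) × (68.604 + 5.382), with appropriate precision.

87.9886 − 68.34 = 19.6486, limited to 2 d.p. → 4 s.f.; 68.604 + 5.382 = 73.986, limited to 3 d.p. → 5 s.f.
Carrying full precision, 19.6486 × 73.986 = 1453.7213196; keep min(4, 5) = 4 s.f.
Rounded to 4 significant figures: 1454 cm².

1454 cm²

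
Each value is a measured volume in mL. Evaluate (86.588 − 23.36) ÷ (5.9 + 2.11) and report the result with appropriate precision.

86.588 − 23.36 = 63.228, limited to 2 d.p. → 4 s.f.; 5.9 + 2.11 = 8.01, limited to 1 d.p. → 2 s.f.
Carrying full precision, 63.228 ÷ 8.01 = 7.8936329588…; keep min(4, 2) = 2 s.f.
Rounded to 2 significant figures: 7.9.

7.9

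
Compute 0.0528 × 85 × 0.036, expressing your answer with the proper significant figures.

0.16

0.0528 × 85 × 0.036 = 0.161568
Multiplication/division keeps the fewest significant figures: 0.0528 → 3 s.f., 85 → 2 s.f., 0.036 → 2 s.f.; limit is 2.
Rounded to 2 significant figures: 0.16.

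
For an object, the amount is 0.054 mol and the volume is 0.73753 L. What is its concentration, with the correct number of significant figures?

7.3 × 10^-2 mol/L

concentration = 0.054 mol ÷ 0.73753 L = 0.0732173606497… mol/L.
0.054 has 2 significant figures; 0.73753 has 5.
Division/multiplication keeps the fewest: 2 significant figures.
Rounded: 7.3 × 10^-2 mol/L.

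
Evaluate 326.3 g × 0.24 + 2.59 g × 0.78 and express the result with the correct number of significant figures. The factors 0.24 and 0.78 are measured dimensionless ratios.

326.3 × 0.24 = 78.312 → 78 g (2 s.f., last digit at the 10^0 place).
2.59 × 0.78 = 2.0202 → 2.0 g (2 s.f., last digit at the 10^-1 place).
Sum: 80.3322 g; keep the coarser place, 10^0.
Result: 80. g.

80. g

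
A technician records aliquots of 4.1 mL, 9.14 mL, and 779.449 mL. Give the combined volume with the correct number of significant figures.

792.7 mL

4.1 mL + 9.14 mL + 779.449 mL = 792.689 mL.
Addition/subtraction keeps the fewest decimal places: 4.1 → 1 decimal place, 9.14 → 2 decimal places, 779.449 → 3 decimal places; limit is 1.
Rounded to 1 decimal place: 792.7 mL.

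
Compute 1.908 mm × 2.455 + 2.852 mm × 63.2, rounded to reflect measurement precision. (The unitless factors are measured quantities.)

1.85 × 10² mm

1.908 × 2.455 = 4.68414 → 4.684 mm (4 s.f., last digit at the 10^-3 place).
2.852 × 63.2 = 180.2464 → 180. mm (3 s.f., last digit at the 10^0 place).
Sum: 184.93054 mm; keep the coarser place, 10^0.
Result: 1.85 × 10² mm.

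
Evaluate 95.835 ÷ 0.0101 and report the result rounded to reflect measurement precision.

9.49 × 10³

95.835 ÷ 0.0101 = 9488.61386139…
Multiplication/division keeps the fewest significant figures: 95.835 → 5 s.f., 0.0101 → 3 s.f.; limit is 3.
Rounded to 3 significant figures: 9.49 × 10³.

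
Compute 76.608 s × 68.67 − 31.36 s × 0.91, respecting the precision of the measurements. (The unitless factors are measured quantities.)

76.608 × 68.67 = 5260.67136 → 5261 s (4 s.f., last digit at the 10^0 place).
31.36 × 0.91 = 28.5376 → 29 s (2 s.f., last digit at the 10^0 place).
Difference: 5232.13376 s; keep the coarser place, 10^0.
Result: 5232 s.

5232 s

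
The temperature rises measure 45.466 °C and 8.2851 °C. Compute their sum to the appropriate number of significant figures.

45.466 °C + 8.2851 °C = 53.7511 °C.
Addition/subtraction keeps the fewest decimal places: 45.466 → 3 decimal places, 8.2851 → 4 decimal places; limit is 3.
Rounded to 3 decimal places: 53.751 °C.

53.751 °C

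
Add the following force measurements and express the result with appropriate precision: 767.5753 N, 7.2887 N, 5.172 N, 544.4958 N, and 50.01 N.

1374.54 N

767.5753 N + 7.2887 N + 5.172 N + 544.4958 N + 50.01 N = 1374.5418 N.
Addition/subtraction keeps the fewest decimal places: 767.5753 → 4 decimal places, 7.2887 → 4 decimal places, 5.172 → 3 decimal places, 544.4958 → 4 decimal places, 50.01 → 2 decimal places; limit is 2.
Rounded to 2 decimal places: 1374.54 N.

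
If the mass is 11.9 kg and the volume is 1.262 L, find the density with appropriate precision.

9.43 kg/L

density = 11.9 kg ÷ 1.262 L = 9.4294770206… kg/L.
11.9 has 3 significant figures; 1.262 has 4.
Division/multiplication keeps the fewest: 3 significant figures.
Rounded: 9.43 kg/L.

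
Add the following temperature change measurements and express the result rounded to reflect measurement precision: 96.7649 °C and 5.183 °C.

96.7649 °C + 5.183 °C = 101.9479 °C.
Addition/subtraction keeps the fewest decimal places: 96.7649 → 4 decimal places, 5.183 → 3 decimal places; limit is 3.
Rounded to 3 decimal places: 101.948 °C.

101.948 °C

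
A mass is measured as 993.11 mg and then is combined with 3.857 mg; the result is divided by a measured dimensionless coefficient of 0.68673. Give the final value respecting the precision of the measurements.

1451.8 mg

993.11 mg + 3.857 mg = 996.967 mg; the sum is limited to 2 decimal places (5 s.f.).
Carrying full precision, 996.967 ÷ 0.68673 = 1451.75978915… mg; 0.68673 has 5 s.f., so the result keeps min(5, 5) = 5 s.f.
Rounded to 5 significant figures: 1451.8 mg.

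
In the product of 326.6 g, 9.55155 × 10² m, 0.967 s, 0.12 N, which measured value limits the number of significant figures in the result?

0.12 N

326.6 g → 4 s.f.; 9.55155 × 10² m → 6 s.f.; 0.967 s → 3 s.f.; 0.12 N → 2 s.f.
The fewest is 2 significant figures, from 0.12 N.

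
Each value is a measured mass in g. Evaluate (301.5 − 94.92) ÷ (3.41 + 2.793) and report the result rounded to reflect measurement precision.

301.5 − 94.92 = 206.58, limited to 1 d.p. → 4 s.f.; 3.41 + 2.793 = 6.203, limited to 2 d.p. → 3 s.f.
Carrying full precision, 206.58 ÷ 6.203 = 33.3032403676…; keep min(4, 3) = 3 s.f.
Rounded to 3 significant figures: 33.3.

33.3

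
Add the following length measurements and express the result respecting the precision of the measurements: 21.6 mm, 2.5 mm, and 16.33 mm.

40.4 mm

21.6 mm + 2.5 mm + 16.33 mm = 40.43 mm.
Addition/subtraction keeps the fewest decimal places: 21.6 → 1 decimal place, 2.5 → 1 decimal place, 16.33 → 2 decimal places; limit is 1.
Rounded to 1 decimal place: 40.4 mm.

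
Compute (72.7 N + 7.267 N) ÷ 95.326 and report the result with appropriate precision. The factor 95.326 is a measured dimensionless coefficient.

0.839 N

72.7 N + 7.267 N = 79.967 N; the sum is limited to 1 decimal place (3 s.f.).
Carrying full precision, 79.967 ÷ 95.326 = 0.838879214485… N; 95.326 has 5 s.f., so the result keeps min(3, 5) = 3 s.f.
Rounded to 3 significant figures: 0.839 N.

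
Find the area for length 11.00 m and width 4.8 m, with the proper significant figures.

area = 11.00 m × 4.8 m = 52.8 m².
11.00 has 4 significant figures; 4.8 has 2.
Division/multiplication keeps the fewest: 2 significant figures.
Rounded: 53 m².

53 m²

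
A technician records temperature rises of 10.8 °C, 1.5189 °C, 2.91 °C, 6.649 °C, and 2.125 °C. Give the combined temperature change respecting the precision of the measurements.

24.0 °C

10.8 °C + 1.5189 °C + 2.91 °C + 6.649 °C + 2.125 °C = 24.0029 °C.
Addition/subtraction keeps the fewest decimal places: 10.8 → 1 decimal place, 1.5189 → 4 decimal places, 2.91 → 2 decimal places, 6.649 → 3 decimal places, 2.125 → 3 decimal places; limit is 1.
Rounded to 1 decimal place: 24.0 °C.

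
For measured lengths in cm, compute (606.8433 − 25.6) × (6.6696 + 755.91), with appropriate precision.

606.8433 − 25.6 = 581.2433, limited to 1 d.p. → 4 s.f.; 6.6696 + 755.91 = 762.5796, limited to 2 d.p. → 5 s.f.
Carrying full precision, 581.2433 × 762.5796 = 443244.283217…; keep min(4, 5) = 4 s.f.
Rounded to 4 significant figures: 4.432 × 10⁵ cm².

4.432 × 10⁵ cm²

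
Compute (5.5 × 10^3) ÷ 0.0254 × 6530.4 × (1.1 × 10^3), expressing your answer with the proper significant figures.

(5.5 × 10^3) ÷ 0.0254 × 6530.4 × (1.1 × 10^3) = 1.55546929134 × 10^12…
Multiplication/division keeps the fewest significant figures: 5.5 × 10^3 → 2 s.f., 0.0254 → 3 s.f., 6530.4 → 5 s.f., 1.1 × 10^3 → 2 s.f.; limit is 2.
Rounded to 2 significant figures: 1.6 × 10^12.

1.6 × 10^12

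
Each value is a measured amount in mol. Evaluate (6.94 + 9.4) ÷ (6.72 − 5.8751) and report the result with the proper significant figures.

19

6.94 + 9.4 = 16.34, limited to 1 d.p. → 3 s.f.; 6.72 − 5.8751 = 0.8449, limited to 2 d.p. → 2 s.f.
Carrying full precision, 16.34 ÷ 0.8449 = 19.3395668126…; keep min(3, 2) = 2 s.f.
Rounded to 2 significant figures: 19.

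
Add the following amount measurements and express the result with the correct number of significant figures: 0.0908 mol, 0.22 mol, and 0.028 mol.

0.0908 mol + 0.22 mol + 0.028 mol = 0.3388 mol.
Addition/subtraction keeps the fewest decimal places: 0.0908 → 4 decimal places, 0.22 → 2 decimal places, 0.028 → 3 decimal places; limit is 2.
Rounded to 2 decimal places: 0.34 mol.

0.34 mol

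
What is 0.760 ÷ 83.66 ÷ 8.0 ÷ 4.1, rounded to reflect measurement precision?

0.760 ÷ 83.66 ÷ 8.0 ÷ 4.1 = 0.000276963085194…
Multiplication/division keeps the fewest significant figures: 0.760 → 3 s.f., 83.66 → 4 s.f., 8.0 → 2 s.f., 4.1 → 2 s.f.; limit is 2.
Rounded to 2 significant figures: 2.8 × 10^-4.

2.8 × 10^-4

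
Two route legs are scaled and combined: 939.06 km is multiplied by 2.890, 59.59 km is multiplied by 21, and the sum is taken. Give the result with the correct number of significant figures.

939.06 × 2.890 = 2713.8834 → 2714 km (4 s.f., last digit at the 10^0 place).
59.59 × 21 = 1251.39 → 1.3 × 10³ km (2 s.f., last digit at the 10^2 place).
Sum: 3965.2734 km; keep the coarser place, 10^2.
Result: 4.0 × 10³ km.

4.0 × 10³ km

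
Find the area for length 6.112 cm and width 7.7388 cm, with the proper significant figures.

area = 6.112 cm × 7.7388 cm = 47.2995456 cm².
6.112 has 4 significant figures; 7.7388 has 5.
Division/multiplication keeps the fewest: 4 significant figures.
Rounded: 47.30 cm².

47.30 cm²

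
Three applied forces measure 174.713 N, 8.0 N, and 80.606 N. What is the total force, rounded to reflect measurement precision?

174.713 N + 8.0 N + 80.606 N = 263.319 N.
Addition/subtraction keeps the fewest decimal places: 174.713 → 3 decimal places, 8.0 → 1 decimal place, 80.606 → 3 decimal places; limit is 1.
Rounded to 1 decimal place: 263.3 N.

263.3 N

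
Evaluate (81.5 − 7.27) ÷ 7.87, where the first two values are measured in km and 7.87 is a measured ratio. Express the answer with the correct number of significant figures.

9.43 km

81.5 km − 7.27 km = 74.23 km; the difference is limited to 1 decimal place (3 s.f.).
Carrying full precision, 74.23 ÷ 7.87 = 9.43202033037… km; 7.87 has 3 s.f., so the result keeps min(3, 3) = 3 s.f.
Rounded to 3 significant figures: 9.43 km.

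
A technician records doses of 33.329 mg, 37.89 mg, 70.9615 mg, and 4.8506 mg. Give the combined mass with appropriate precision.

33.329 mg + 37.89 mg + 70.9615 mg + 4.8506 mg = 147.0311 mg.
Addition/subtraction keeps the fewest decimal places: 33.329 → 3 decimal places, 37.89 → 2 decimal places, 70.9615 → 4 decimal places, 4.8506 → 4 decimal places; limit is 2.
Rounded to 2 decimal places: 147.03 mg.

147.03 mg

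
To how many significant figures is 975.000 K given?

6

975.000: trailing zeros after a decimal point are significant.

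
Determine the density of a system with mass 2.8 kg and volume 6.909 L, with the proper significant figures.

density = 2.8 kg ÷ 6.909 L = 0.405268490375… kg/L.
2.8 has 2 significant figures; 6.909 has 4.
Division/multiplication keeps the fewest: 2 significant figures.
Rounded: 0.41 kg/L.

0.41 kg/L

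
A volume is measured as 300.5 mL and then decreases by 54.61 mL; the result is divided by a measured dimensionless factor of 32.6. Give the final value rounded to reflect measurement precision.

300.5 mL − 54.61 mL = 245.89 mL; the difference is limited to 1 decimal place (4 s.f.).
Carrying full precision, 245.89 ÷ 32.6 = 7.54263803681… mL; 32.6 has 3 s.f., so the result keeps min(4, 3) = 3 s.f.
Rounded to 3 significant figures: 7.54 mL.

7.54 mL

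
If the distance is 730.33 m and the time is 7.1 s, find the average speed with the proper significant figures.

average speed = 730.33 m ÷ 7.1 s = 102.863380282… m/s.
730.33 has 5 significant figures; 7.1 has 2.
Division/multiplication keeps the fewest: 2 significant figures.
Rounded: 1.0 × 10² m/s.

1.0 × 10² m/s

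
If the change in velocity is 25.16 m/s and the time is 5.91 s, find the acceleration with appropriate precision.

4.26 m/s²

acceleration = 25.16 m/s ÷ 5.91 s = 4.25719120135… m/s².
25.16 has 4 significant figures; 5.91 has 3.
Division/multiplication keeps the fewest: 3 significant figures.
Rounded: 4.26 m/s².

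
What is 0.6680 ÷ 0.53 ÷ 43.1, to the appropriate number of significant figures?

0.6680 ÷ 0.53 ÷ 43.1 = 0.0292430941645…
Multiplication/division keeps the fewest significant figures: 0.6680 → 4 s.f., 0.53 → 2 s.f., 43.1 → 3 s.f.; limit is 2.
Rounded to 2 significant figures: 0.029.

0.029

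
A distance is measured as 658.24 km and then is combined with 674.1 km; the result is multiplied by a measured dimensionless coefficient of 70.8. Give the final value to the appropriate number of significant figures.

658.24 km + 674.1 km = 1332.34 km; the sum is limited to 1 decimal place (5 s.f.).
Carrying full precision, 1332.34 × 70.8 = 94329.672 km; 70.8 has 3 s.f., so the result keeps min(5, 3) = 3 s.f.
Rounded to 3 significant figures: 9.43 × 10^4 km.

9.43 × 10^4 km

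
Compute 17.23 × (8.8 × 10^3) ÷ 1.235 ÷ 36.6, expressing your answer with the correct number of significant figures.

3.4 × 10^3

17.23 × (8.8 × 10^3) ÷ 1.235 ÷ 36.6 = 3354.43906108…
Multiplication/division keeps the fewest significant figures: 17.23 → 4 s.f., 8.8 × 10^3 → 2 s.f., 1.235 → 4 s.f., 36.6 → 3 s.f.; limit is 2.
Rounded to 2 significant figures: 3.4 × 10^3.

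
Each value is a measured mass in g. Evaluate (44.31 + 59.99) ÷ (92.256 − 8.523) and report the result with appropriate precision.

44.31 + 59.99 = 104.30, limited to 2 d.p. → 5 s.f.; 92.256 − 8.523 = 83.733, limited to 3 d.p. → 5 s.f.
Carrying full precision, 104.30 ÷ 83.733 = 1.24562597781…; keep min(5, 5) = 5 s.f.
Rounded to 5 significant figures: 1.2456.

1.2456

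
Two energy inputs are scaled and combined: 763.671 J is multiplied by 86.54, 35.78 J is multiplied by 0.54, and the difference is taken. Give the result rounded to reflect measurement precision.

763.671 × 86.54 = 66088.08834 → 6.609 × 10^4 J (4 s.f., last digit at the 10^1 place).
35.78 × 0.54 = 19.3212 → 19 J (2 s.f., last digit at the 10^0 place).
Difference: 66068.76714 J; keep the coarser place, 10^1.
Result: 6.607 × 10^4 J.

6.607 × 10^4 J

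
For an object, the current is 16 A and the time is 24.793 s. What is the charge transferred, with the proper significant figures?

4.0 × 10² C

charge transferred = 16 A × 24.793 s = 396.688 C.
16 has 2 significant figures; 24.793 has 5.
Division/multiplication keeps the fewest: 2 significant figures.
Rounded: 4.0 × 10² C.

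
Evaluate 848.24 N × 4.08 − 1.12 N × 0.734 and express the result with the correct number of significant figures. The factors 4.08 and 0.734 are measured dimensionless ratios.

848.24 × 4.08 = 3460.8192 → 3.46 × 10³ N (3 s.f., last digit at the 10^1 place).
1.12 × 0.734 = 0.82208 → 0.822 N (3 s.f., last digit at the 10^-3 place).
Difference: 3459.99712 N; keep the coarser place, 10^1.
Result: 3.46 × 10³ N.

3.46 × 10³ N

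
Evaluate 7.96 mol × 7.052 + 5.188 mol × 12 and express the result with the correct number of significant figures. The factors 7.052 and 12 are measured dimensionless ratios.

7.96 × 7.052 = 56.13392 → 56.1 mol (3 s.f., last digit at the 10^-1 place).
5.188 × 12 = 62.256 → 62 mol (2 s.f., last digit at the 10^0 place).
Sum: 118.38992 mol; keep the coarser place, 10^0.
Result: 118 mol.

118 mol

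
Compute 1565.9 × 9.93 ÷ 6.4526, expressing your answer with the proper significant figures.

1565.9 × 9.93 ÷ 6.4526 = 2409.7862877…
Multiplication/division keeps the fewest significant figures: 1565.9 → 5 s.f., 9.93 → 3 s.f., 6.4526 → 5 s.f.; limit is 3.
Rounded to 3 significant figures: 2.41 × 10³.

2.41 × 10³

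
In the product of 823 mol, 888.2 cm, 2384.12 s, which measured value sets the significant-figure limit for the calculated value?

823 mol

823 mol → 3 s.f.; 888.2 cm → 4 s.f.; 2384.12 s → 6 s.f.
The fewest is 3 significant figures, from 823 mol.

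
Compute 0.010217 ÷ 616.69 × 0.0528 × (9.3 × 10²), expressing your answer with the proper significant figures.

8.1 × 10⁻⁴

0.010217 ÷ 616.69 × 0.0528 × (9.3 × 10²) = 0.00081352959834…
Multiplication/division keeps the fewest significant figures: 0.010217 → 5 s.f., 616.69 → 5 s.f., 0.0528 → 3 s.f., 9.3 × 10² → 2 s.f.; limit is 2.
Rounded to 2 significant figures: 8.1 × 10⁻⁴.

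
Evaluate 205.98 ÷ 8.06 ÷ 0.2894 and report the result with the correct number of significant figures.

88.3

205.98 ÷ 8.06 ÷ 0.2894 = 88.3062586922…
Multiplication/division keeps the fewest significant figures: 205.98 → 5 s.f., 8.06 → 3 s.f., 0.2894 → 4 s.f.; limit is 3.
Rounded to 3 significant figures: 88.3.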